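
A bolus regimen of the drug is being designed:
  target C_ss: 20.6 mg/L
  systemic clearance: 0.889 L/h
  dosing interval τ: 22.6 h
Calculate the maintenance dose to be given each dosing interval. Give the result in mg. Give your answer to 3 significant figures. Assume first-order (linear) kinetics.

At steady state, Dose/τ = Css × CL.
Dose = Css × CL × τ = 20.6 × 0.8890 × 22.6 = 413.9 mg

414 mg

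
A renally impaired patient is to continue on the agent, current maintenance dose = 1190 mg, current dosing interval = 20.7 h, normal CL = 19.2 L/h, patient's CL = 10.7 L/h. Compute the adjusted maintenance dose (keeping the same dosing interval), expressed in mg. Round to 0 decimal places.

663 mg

To keep the same average steady-state level, dosing rate must scale with clearance.
CL ratio = 10.7 / 19.2 = 0.5573
New dose (same interval) = 1190 × 0.5573 = 663.2 mg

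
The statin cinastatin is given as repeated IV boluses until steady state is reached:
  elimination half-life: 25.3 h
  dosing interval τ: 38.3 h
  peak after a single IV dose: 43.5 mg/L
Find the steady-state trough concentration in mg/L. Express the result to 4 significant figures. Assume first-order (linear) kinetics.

23.44 mg/L

k = ln2 / t½ = 0.693147 / 25.3 = 0.02740 h⁻¹
e^(−kτ) = e^(−0.02740 × 38.3) = 0.3501
Accumulation ratio R = 1 / (1 − e^(−kτ)) = 1 / (1 − 0.3501) = 1.539
Steady-state trough = C₀ × R × e^(−kτ) = 43.5 × 1.539 × 0.3501 = 23.44 mg/L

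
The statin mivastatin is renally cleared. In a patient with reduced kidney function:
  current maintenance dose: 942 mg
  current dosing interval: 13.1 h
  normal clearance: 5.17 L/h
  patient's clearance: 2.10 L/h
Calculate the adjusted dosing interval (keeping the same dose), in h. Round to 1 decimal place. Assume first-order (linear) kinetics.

32.3 h

To keep the same average steady-state level, dosing rate must scale with clearance.
CL ratio = 2.10 / 5.17 = 0.4062
New interval (same dose) = 13.1 / 0.4062 = 32.25 h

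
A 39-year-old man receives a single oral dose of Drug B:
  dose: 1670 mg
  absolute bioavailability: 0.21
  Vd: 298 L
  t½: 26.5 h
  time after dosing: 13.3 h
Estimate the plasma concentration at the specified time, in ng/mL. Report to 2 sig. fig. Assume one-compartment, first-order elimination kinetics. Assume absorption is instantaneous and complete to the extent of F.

830 ng/mL

Amount reaching circulation = F × Dose = 0.21 × 1670 = 350.7 mg
C₀ = F·Dose / Vd = 350.7 / 298 = 1.177 mg/L
k = ln2 / t½ = 0.693147 / 26.5 = 0.02616 h⁻¹
C = C₀ · e^(−k·t) = 1.177 × e^(−0.02616 × 13.3)
  = 1.177 × 0.7061 = 0.8311 mg/L
Convert: 0.8311 mg/L × 1000 = 831.1 ng/mL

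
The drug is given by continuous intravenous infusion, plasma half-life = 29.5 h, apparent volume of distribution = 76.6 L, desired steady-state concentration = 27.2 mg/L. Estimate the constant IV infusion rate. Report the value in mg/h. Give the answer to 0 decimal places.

49 mg/h

k = ln2 / t½ = 0.693147 / 29.5 = 0.02350 h⁻¹
CL = k × Vd = 0.02350 × 76.6 = 1.800 L/h
At steady state, infusion rate R₀ = Css × CL = 27.2 × 1.800 = 48.96 mg/h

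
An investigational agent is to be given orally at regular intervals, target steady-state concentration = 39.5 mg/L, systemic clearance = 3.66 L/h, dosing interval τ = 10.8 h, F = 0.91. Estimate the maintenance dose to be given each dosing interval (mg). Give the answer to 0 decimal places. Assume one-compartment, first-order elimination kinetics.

At steady state, F × (Dose/τ) = Css × CL.
Dose = Css × CL × τ / F = 39.5 × 3.660 × 10.8 / 0.91 = 1716 mg

1716 mg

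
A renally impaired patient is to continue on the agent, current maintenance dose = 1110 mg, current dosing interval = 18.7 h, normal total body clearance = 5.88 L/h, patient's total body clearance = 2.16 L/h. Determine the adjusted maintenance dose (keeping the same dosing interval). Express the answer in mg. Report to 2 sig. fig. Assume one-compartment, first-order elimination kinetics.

410 mg

To keep the same average steady-state level, dosing rate must scale with clearance.
CL ratio = 2.16 / 5.88 = 0.3673
New dose (same interval) = 1110 × 0.3673 = 407.7 mg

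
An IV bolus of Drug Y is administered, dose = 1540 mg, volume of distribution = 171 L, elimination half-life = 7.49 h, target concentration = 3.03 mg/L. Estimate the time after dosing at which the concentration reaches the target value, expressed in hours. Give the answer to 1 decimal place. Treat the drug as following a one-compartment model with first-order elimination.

C₀ = Dose / Vd = 1540 / 171 = 9.006 mg/L
k = ln2 / t½ = 0.693147 / 7.49 = 0.09254 h⁻¹
t = ln(C₀ / C) / k = ln(9.006 / 3.03) / 0.09254
  = ln(2.972) / 0.09254 = 1.089 / 0.09254 = 11.77 h

11.8 h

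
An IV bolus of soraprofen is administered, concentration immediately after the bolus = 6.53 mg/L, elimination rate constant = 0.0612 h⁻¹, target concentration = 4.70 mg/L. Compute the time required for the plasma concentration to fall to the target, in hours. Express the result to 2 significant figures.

5.4 h

t = ln(C₀ / C) / k = ln(6.530 / 4.70) / 0.06120
  = ln(1.389) / 0.06120 = 0.3286 / 0.06120 = 5.369 h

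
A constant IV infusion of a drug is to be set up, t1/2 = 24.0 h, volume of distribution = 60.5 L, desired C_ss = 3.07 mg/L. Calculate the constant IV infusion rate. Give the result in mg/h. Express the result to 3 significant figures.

5.36 mg/h

k = ln2 / t½ = 0.693147 / 24.0 = 0.02888 h⁻¹
CL = k × Vd = 0.02888 × 60.5 = 1.747 L/h
At steady state, infusion rate R₀ = Css × CL = 3.07 × 1.747 = 5.363 mg/h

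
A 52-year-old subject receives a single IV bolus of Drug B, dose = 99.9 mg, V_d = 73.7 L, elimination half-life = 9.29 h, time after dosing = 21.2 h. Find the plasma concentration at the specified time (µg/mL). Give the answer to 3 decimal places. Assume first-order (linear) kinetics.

C₀ = Dose / Vd = 99.90 / 73.7 = 1.355 mg/L
k = ln2 / t½ = 0.693147 / 9.29 = 0.07461 h⁻¹
C = C₀ · e^(−k·t) = 1.355 × e^(−0.07461 × 21.2)
  = 1.355 × 0.2056 = 0.2786 mg/L
(0.2786 mg/L = 0.2786 µg/mL)

0.279 µg/mL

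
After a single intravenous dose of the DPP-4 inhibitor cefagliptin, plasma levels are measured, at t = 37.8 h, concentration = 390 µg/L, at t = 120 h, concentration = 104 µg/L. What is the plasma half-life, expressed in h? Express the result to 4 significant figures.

k = ln(C₁/C₂) / (t₂ − t₁) = ln(390/104) / (120 − 37.8)
  = 1.322 / 82.20 = 0.01608 h⁻¹
t½ = ln2 / k = 0.693147 / 0.01608 = 43.11 h

43.11 h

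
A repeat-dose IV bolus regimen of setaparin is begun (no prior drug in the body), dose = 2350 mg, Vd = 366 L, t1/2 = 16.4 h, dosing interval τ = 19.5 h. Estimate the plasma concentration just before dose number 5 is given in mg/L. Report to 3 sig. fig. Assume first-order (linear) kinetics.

4.83 mg/L

C₀ per dose = Dose / Vd = 2350 / 366 = 6.421 mg/L
k = ln2 / t½ = 0.693147 / 16.4 = 0.04227 h⁻¹
Fraction remaining after one interval: r = e^(−kτ) = e^(−0.04227 × 19.5) = 0.4386
Before dose 5, 4 doses have been given (aged 1τ, 2τ, 3τ, 4τ).
C_trough = C₀ × (r + r² + … + r^4) = C₀ × r(1−r^4)/(1−r)
        = 6.421 × 0.4386 × (1 − 0.03701) / (1 − 0.4386) = 4.831 mg/L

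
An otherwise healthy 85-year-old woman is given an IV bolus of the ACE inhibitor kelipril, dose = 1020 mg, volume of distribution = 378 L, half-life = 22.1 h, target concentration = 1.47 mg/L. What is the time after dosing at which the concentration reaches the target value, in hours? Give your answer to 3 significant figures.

C₀ = Dose / Vd = 1020 / 378 = 2.698 mg/L
k = ln2 / t½ = 0.693147 / 22.1 = 0.03136 h⁻¹
t = ln(C₀ / C) / k = ln(2.698 / 1.47) / 0.03136
  = ln(1.835) / 0.03136 = 0.6070 / 0.03136 = 19.36 h

19.4 h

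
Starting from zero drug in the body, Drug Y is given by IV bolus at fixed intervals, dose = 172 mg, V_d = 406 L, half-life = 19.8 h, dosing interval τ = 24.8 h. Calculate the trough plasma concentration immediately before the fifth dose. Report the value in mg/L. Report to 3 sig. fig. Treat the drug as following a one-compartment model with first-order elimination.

0.297 mg/L

C₀ per dose = Dose / Vd = 172 / 406 = 0.4236 mg/L
k = ln2 / t½ = 0.693147 / 19.8 = 0.03501 h⁻¹
Fraction remaining after one interval: r = e^(−kτ) = e^(−0.03501 × 24.8) = 0.4197
Before dose 5, 4 doses have been given (aged 1τ, 2τ, 3τ, 4τ).
C_trough = C₀ × (r + r² + … + r^4) = C₀ × r(1−r^4)/(1−r)
        = 0.4236 × 0.4197 × (1 − 0.03103) / (1 − 0.4197) = 0.2969 mg/L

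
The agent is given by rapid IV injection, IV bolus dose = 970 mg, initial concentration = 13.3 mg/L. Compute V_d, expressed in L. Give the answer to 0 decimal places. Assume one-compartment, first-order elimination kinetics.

73 L

Vd = Dose / C₀ = 970.0 / 13.3 = 72.93 L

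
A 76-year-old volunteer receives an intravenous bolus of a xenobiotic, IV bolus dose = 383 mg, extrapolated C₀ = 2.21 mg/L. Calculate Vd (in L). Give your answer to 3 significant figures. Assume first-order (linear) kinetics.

Vd = Dose / C₀ = 383.0 / 2.21 = 173.3 L

173 L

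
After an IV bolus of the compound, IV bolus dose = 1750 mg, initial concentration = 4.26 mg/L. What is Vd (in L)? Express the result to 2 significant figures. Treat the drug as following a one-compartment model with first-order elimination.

Vd = Dose / C₀ = 1750 / 4.26 = 410.8 L

410 L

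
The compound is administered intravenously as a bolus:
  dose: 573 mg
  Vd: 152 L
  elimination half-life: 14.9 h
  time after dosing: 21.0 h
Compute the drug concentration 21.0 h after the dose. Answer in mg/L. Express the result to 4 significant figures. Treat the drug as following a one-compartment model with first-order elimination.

C₀ = Dose / Vd = 573.0 / 152 = 3.770 mg/L
k = ln2 / t½ = 0.693147 / 14.9 = 0.04652 h⁻¹
C = C₀ · e^(−k·t) = 3.770 × e^(−0.04652 × 21.0)
  = 3.770 × 0.3765 = 1.419 mg/L

1.419 mg/L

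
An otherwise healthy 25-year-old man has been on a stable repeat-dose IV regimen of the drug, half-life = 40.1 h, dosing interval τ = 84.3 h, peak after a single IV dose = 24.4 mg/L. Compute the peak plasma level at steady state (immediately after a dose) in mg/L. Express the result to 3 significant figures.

k = ln2 / t½ = 0.693147 / 40.1 = 0.01729 h⁻¹
e^(−kτ) = e^(−0.01729 × 84.3) = 0.2328
Accumulation ratio R = 1 / (1 − e^(−kτ)) = 1 / (1 − 0.2328) = 1.303
Steady-state peak = C₀ × R = 24.4 × 1.303 = 31.79 mg/L

31.8 mg/L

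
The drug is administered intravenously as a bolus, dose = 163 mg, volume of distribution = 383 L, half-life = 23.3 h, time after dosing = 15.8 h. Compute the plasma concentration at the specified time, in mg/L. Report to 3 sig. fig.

0.266 mg/L

C₀ = Dose / Vd = 163.0 / 383 = 0.4256 mg/L
k = ln2 / t½ = 0.693147 / 23.3 = 0.02975 h⁻¹
C = C₀ · e^(−k·t) = 0.4256 × e^(−0.02975 × 15.8)
  = 0.4256 × 0.6250 = 0.2660 mg/L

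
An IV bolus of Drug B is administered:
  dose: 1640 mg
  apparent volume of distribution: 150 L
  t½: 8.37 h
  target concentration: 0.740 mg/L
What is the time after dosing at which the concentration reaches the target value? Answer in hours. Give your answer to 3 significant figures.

C₀ = Dose / Vd = 1640 / 150 = 10.93 mg/L
k = ln2 / t½ = 0.693147 / 8.37 = 0.08281 h⁻¹
t = ln(C₀ / C) / k = ln(10.93 / 0.740) / 0.08281
  = ln(14.77) / 0.08281 = 2.693 / 0.08281 = 32.52 h

32.5 h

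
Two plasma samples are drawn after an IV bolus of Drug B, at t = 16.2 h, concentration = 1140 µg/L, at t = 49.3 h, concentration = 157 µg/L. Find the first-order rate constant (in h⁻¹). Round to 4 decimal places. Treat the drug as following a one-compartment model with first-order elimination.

0.0599 h⁻¹

k = ln(C₁/C₂) / (t₂ − t₁) = ln(1140/157) / (49.3 − 16.2)
  = 1.983 / 33.10 = 0.05991 h⁻¹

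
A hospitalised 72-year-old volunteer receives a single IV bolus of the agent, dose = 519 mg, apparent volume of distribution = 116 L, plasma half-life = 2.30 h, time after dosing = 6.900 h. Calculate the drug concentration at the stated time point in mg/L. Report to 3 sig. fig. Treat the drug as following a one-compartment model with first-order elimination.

C₀ = Dose / Vd = 519.0 / 116 = 4.474 mg/L
k = ln2 / t½ = 0.693147 / 2.30 = 0.3014 h⁻¹
t / t½ = 6.900 / 2.30 = 3 half-lives
C = C₀ × (1/2)^3 = 4.474 × 0.1250 = 0.5593 mg/L

0.559 mg/L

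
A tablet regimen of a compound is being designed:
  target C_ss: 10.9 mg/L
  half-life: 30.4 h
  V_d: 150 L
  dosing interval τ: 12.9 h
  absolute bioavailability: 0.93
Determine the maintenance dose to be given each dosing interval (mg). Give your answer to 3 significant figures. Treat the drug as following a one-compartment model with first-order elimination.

k = ln2 / t½ = 0.693147 / 30.4 = 0.02280 h⁻¹
CL = k × Vd = 0.02280 × 150 = 3.420 L/h
At steady state, F × (Dose/τ) = Css × CL.
Dose = Css × CL × τ / F = 10.9 × 3.420 × 12.9 / 0.93 = 517.1 mg

517 mg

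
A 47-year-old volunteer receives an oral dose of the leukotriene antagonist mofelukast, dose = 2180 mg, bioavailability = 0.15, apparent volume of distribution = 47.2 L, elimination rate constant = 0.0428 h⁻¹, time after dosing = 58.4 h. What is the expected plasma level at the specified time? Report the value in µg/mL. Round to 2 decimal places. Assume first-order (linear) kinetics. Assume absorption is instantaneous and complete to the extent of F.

Amount reaching circulation = F × Dose = 0.15 × 2180 = 327.0 mg
C₀ = F·Dose / Vd = 327.0 / 47.2 = 6.928 mg/L
C = C₀ · e^(−k·t) = 6.928 × e^(−0.04280 × 58.4)
  = 6.928 × 0.08212 = 0.5689 mg/L
(0.5689 mg/L = 0.5689 µg/mL)

0.57 µg/mL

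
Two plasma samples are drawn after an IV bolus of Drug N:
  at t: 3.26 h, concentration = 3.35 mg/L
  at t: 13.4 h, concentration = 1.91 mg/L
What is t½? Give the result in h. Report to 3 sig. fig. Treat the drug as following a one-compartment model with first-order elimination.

12.5 h

k = ln(C₁/C₂) / (t₂ − t₁) = ln(3.35/1.91) / (13.4 − 3.26)
  = 0.5619 / 10.14 = 0.05541 h⁻¹
t½ = ln2 / k = 0.693147 / 0.05541 = 12.51 h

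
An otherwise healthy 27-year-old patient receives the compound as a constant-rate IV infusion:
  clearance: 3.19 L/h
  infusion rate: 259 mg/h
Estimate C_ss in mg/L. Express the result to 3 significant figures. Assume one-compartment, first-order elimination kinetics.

81.2 mg/L

At steady state Css = R₀ / CL = 259 / 3.190 = 81.19 mg/L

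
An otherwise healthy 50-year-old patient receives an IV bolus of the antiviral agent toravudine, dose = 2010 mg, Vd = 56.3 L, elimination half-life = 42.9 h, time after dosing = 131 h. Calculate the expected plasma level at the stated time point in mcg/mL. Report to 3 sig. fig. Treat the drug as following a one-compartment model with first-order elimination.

4.30 mcg/mL

C₀ = Dose / Vd = 2010 / 56.3 = 35.70 mg/L
k = ln2 / t½ = 0.693147 / 42.9 = 0.01616 h⁻¹
C = C₀ · e^(−k·t) = 35.70 × e^(−0.01616 × 131)
  = 35.70 × 0.1204 = 4.298 mg/L
(4.298 mg/L = 4.298 mcg/mL)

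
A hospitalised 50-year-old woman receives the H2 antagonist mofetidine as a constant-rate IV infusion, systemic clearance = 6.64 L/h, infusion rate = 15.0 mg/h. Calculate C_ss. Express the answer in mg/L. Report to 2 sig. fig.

At steady state Css = R₀ / CL = 15.0 / 6.640 = 2.259 mg/L

2.3 mg/L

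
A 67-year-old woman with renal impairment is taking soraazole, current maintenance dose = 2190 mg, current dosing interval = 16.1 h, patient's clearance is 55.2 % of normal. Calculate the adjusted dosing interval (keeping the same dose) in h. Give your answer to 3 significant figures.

29.2 h

To keep the same average steady-state level, dosing rate must scale with clearance.
CL ratio = 55.2 / 100 = 0.5520
New interval (same dose) = 16.1 / 0.5520 = 29.17 h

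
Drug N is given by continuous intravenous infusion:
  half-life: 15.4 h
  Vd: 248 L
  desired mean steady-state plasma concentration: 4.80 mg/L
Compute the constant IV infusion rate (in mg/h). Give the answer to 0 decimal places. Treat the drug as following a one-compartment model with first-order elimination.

54 mg/h

k = ln2 / t½ = 0.693147 / 15.4 = 0.04501 h⁻¹
CL = k × Vd = 0.04501 × 248 = 11.16 L/h
At steady state, infusion rate R₀ = Css × CL = 4.80 × 11.16 = 53.57 mg/h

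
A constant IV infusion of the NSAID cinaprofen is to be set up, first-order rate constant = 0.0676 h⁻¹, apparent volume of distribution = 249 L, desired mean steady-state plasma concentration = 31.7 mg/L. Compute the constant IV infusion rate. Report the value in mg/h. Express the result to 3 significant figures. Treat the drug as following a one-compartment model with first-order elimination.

534 mg/h

CL = k × Vd = 0.06760 × 249 = 16.83 L/h
At steady state, infusion rate R₀ = Css × CL = 31.7 × 16.83 = 533.5 mg/h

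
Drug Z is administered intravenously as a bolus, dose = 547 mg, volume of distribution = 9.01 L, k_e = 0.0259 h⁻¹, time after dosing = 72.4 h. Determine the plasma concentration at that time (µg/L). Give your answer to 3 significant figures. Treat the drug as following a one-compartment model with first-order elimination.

C₀ = Dose / Vd = 547.0 / 9.01 = 60.71 mg/L
C = C₀ · e^(−k·t) = 60.71 × e^(−0.02590 × 72.4)
  = 60.71 × 0.1533 = 9.307 mg/L
Convert: 9.307 mg/L × 1000 = 9307 µg/L

9310 µg/L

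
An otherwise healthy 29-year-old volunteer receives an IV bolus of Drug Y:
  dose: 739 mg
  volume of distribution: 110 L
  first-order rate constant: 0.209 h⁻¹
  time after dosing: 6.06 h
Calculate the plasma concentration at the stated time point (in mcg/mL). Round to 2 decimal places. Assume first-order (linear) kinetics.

C₀ = Dose / Vd = 739.0 / 110 = 6.718 mg/L
C = C₀ · e^(−k·t) = 6.718 × e^(−0.2090 × 6.06)
  = 6.718 × 0.2818 = 1.893 mg/L
(1.893 mg/L = 1.893 mcg/mL)

1.89 mcg/mL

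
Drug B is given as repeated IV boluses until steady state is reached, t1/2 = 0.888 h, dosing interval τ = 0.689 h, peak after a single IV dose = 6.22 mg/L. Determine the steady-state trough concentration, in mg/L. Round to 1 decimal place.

k = ln2 / t½ = 0.693147 / 0.888 = 0.7806 h⁻¹
e^(−kτ) = e^(−0.7806 × 0.689) = 0.5840
Accumulation ratio R = 1 / (1 − e^(−kτ)) = 1 / (1 − 0.5840) = 2.404
Steady-state trough = C₀ × R × e^(−kτ) = 6.22 × 2.404 × 0.5840 = 8.732 mg/L

8.7 mg/L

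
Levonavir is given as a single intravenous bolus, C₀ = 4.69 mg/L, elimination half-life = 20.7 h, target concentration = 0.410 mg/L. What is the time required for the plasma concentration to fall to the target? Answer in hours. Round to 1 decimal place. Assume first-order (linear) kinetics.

k = ln2 / t½ = 0.693147 / 20.7 = 0.03349 h⁻¹
t = ln(C₀ / C) / k = ln(4.690 / 0.410) / 0.03349
  = ln(11.44) / 0.03349 = 2.437 / 0.03349 = 72.77 h

72.8 h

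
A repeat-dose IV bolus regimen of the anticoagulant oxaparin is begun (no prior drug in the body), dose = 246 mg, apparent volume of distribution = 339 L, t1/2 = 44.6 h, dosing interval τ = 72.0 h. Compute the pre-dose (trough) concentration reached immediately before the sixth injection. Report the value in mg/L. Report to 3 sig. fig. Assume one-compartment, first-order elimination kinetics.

0.351 mg/L

C₀ per dose = Dose / Vd = 246 / 339 = 0.7257 mg/L
k = ln2 / t½ = 0.693147 / 44.6 = 0.01554 h⁻¹
Fraction remaining after one interval: r = e^(−kτ) = e^(−0.01554 × 72.0) = 0.3266
Before dose 6, 5 doses have been given (aged 1τ, 2τ, 3τ, 4τ, 5τ).
C_trough = C₀ × (r + r² + … + r^5) = C₀ × r(1−r^5)/(1−r)
        = 0.7257 × 0.3266 × (1 − 0.003716) / (1 − 0.3266) = 0.3507 mg/L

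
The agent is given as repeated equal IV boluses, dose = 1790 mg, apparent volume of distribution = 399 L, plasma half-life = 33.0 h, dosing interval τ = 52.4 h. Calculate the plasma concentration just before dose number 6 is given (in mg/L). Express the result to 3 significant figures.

2.23 mg/L

C₀ per dose = Dose / Vd = 1790 / 399 = 4.486 mg/L
k = ln2 / t½ = 0.693147 / 33.0 = 0.02100 h⁻¹
Fraction remaining after one interval: r = e^(−kτ) = e^(−0.02100 × 52.4) = 0.3327
Before dose 6, 5 doses have been given (aged 1τ, 2τ, 3τ, 4τ, 5τ).
C_trough = C₀ × (r + r² + … + r^5) = C₀ × r(1−r^5)/(1−r)
        = 4.486 × 0.3327 × (1 − 0.004076) / (1 − 0.3327) = 2.227 mg/L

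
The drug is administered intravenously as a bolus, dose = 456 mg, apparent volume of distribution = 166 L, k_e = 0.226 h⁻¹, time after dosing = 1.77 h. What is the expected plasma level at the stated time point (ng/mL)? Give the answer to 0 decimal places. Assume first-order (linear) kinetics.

C₀ = Dose / Vd = 456.0 / 166 = 2.747 mg/L
C = C₀ · e^(−k·t) = 2.747 × e^(−0.2260 × 1.77)
  = 2.747 × 0.6703 = 1.841 mg/L
Convert: 1.841 mg/L × 1000 = 1841 ng/mL

1841 ng/mL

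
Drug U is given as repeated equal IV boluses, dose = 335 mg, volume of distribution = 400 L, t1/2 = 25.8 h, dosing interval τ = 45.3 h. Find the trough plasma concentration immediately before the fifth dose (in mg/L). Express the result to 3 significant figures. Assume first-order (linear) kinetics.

C₀ per dose = Dose / Vd = 335 / 400 = 0.8375 mg/L
k = ln2 / t½ = 0.693147 / 25.8 = 0.02687 h⁻¹
Fraction remaining after one interval: r = e^(−kτ) = e^(−0.02687 × 45.3) = 0.2961
Before dose 5, 4 doses have been given (aged 1τ, 2τ, 3τ, 4τ).
C_trough = C₀ × (r + r² + … + r^4) = C₀ × r(1−r^4)/(1−r)
        = 0.8375 × 0.2961 × (1 − 0.007687) / (1 − 0.2961) = 0.3496 mg/L

0.350 mg/L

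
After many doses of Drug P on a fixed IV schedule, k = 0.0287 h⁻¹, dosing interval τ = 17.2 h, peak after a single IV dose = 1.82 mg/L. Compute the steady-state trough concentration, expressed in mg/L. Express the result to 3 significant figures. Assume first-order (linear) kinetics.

2.85 mg/L

e^(−kτ) = e^(−0.02870 × 17.2) = 0.6104
Accumulation ratio R = 1 / (1 − e^(−kτ)) = 1 / (1 − 0.6104) = 2.567
Steady-state trough = C₀ × R × e^(−kτ) = 1.82 × 2.567 × 0.6104 = 2.852 mg/L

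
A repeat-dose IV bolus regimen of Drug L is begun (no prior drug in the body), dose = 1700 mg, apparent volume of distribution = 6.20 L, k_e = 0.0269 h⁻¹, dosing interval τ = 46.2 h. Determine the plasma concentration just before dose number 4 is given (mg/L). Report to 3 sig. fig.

109 mg/L

C₀ per dose = Dose / Vd = 1700 / 6.20 = 274.2 mg/L
Fraction remaining after one interval: r = e^(−kτ) = e^(−0.02690 × 46.2) = 0.2886
Before dose 4, 3 doses have been given (aged 1τ, 2τ, 3τ).
C_trough = C₀ × (r + r² + … + r^3) = C₀ × r(1−r^3)/(1−r)
        = 274.2 × 0.2886 × (1 − 0.02404) / (1 − 0.2886) = 108.6 mg/L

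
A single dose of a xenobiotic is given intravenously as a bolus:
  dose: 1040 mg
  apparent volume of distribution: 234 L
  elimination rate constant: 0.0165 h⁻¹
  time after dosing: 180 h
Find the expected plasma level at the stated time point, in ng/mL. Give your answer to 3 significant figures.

228 ng/mL

C₀ = Dose / Vd = 1040 / 234 = 4.444 mg/L
C = C₀ · e^(−k·t) = 4.444 × e^(−0.01650 × 180)
  = 4.444 × 0.05130 = 0.2280 mg/L
Convert: 0.2280 mg/L × 1000 = 228.0 ng/mL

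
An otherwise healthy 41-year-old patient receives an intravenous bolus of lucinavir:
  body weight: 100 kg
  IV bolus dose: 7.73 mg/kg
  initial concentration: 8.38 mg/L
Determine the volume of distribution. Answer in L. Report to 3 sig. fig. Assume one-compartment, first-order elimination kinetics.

92.2 L

Dose = 7.73 × 100 = 773.0 mg
Vd = Dose / C₀ = 773.0 / 8.38 = 92.24 L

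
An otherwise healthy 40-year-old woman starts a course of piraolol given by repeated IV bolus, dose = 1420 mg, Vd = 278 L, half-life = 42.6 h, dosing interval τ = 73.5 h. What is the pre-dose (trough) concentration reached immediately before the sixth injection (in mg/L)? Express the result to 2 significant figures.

C₀ per dose = Dose / Vd = 1420 / 278 = 5.108 mg/L
k = ln2 / t½ = 0.693147 / 42.6 = 0.01627 h⁻¹
Fraction remaining after one interval: r = e^(−kτ) = e^(−0.01627 × 73.5) = 0.3024
Before dose 6, 5 doses have been given (aged 1τ, 2τ, 3τ, 4τ, 5τ).
C_trough = C₀ × (r + r² + … + r^5) = C₀ × r(1−r^5)/(1−r)
        = 5.108 × 0.3024 × (1 − 0.002529) / (1 − 0.3024) = 2.209 mg/L

2.2 mg/L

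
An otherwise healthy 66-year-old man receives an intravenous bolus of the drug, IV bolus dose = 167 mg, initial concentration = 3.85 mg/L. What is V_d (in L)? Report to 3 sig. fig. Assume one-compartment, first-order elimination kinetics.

Vd = Dose / C₀ = 167.0 / 3.85 = 43.38 L

43.4 L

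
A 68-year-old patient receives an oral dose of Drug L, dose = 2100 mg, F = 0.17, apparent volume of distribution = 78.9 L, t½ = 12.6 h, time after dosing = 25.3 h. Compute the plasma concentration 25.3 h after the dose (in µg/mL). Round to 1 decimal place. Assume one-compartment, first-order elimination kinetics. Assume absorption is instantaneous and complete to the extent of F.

1.1 µg/mL

Amount reaching circulation = F × Dose = 0.17 × 2100 = 357.0 mg
C₀ = F·Dose / Vd = 357.0 / 78.9 = 4.525 mg/L
k = ln2 / t½ = 0.693147 / 12.6 = 0.05501 h⁻¹
C = C₀ · e^(−k·t) = 4.525 × e^(−0.05501 × 25.3)
  = 4.525 × 0.2486 = 1.125 mg/L
(1.125 mg/L = 1.125 µg/mL)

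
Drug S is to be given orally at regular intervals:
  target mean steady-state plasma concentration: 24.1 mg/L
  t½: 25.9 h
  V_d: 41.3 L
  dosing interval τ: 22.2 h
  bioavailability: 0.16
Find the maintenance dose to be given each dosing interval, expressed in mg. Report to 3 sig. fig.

k = ln2 / t½ = 0.693147 / 25.9 = 0.02676 h⁻¹
CL = k × Vd = 0.02676 × 41.3 = 1.105 L/h
At steady state, F × (Dose/τ) = Css × CL.
Dose = Css × CL × τ / F = 24.1 × 1.105 × 22.2 / 0.16 = 3695 mg

3700 mg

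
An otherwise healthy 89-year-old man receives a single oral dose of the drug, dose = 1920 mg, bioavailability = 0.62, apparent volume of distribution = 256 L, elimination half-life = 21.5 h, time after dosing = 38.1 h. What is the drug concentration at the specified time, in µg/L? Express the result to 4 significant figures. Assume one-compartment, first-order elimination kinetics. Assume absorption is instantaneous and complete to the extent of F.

Amount reaching circulation = F × Dose = 0.62 × 1920 = 1190 mg
C₀ = F·Dose / Vd = 1190 / 256 = 4.648 mg/L
k = ln2 / t½ = 0.693147 / 21.5 = 0.03224 h⁻¹
C = C₀ · e^(−k·t) = 4.648 × e^(−0.03224 × 38.1)
  = 4.648 × 0.2928 = 1.361 mg/L
Convert: 1.361 mg/L × 1000 = 1361 µg/L

1361 µg/L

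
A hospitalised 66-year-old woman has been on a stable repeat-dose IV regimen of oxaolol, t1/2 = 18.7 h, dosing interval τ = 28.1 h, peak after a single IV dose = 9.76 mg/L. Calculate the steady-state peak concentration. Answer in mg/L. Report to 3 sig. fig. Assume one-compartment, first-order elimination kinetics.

15.1 mg/L

k = ln2 / t½ = 0.693147 / 18.7 = 0.03707 h⁻¹
e^(−kτ) = e^(−0.03707 × 28.1) = 0.3529
Accumulation ratio R = 1 / (1 − e^(−kτ)) = 1 / (1 − 0.3529) = 1.545
Steady-state peak = C₀ × R = 9.76 × 1.545 = 15.08 mg/L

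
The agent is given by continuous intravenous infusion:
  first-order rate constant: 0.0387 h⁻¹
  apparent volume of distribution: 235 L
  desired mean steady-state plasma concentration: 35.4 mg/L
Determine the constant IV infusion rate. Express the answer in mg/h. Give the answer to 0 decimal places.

CL = k × Vd = 0.03870 × 235 = 9.095 L/h
At steady state, infusion rate R₀ = Css × CL = 35.4 × 9.095 = 322.0 mg/h

322 mg/h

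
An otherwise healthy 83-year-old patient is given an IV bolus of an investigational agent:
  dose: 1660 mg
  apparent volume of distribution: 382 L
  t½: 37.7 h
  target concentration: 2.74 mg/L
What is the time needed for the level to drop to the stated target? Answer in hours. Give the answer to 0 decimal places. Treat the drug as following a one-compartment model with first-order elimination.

25 h

C₀ = Dose / Vd = 1660 / 382 = 4.346 mg/L
k = ln2 / t½ = 0.693147 / 37.7 = 0.01839 h⁻¹
t = ln(C₀ / C) / k = ln(4.346 / 2.74) / 0.01839
  = ln(1.586) / 0.01839 = 0.4612 / 0.01839 = 25.08 h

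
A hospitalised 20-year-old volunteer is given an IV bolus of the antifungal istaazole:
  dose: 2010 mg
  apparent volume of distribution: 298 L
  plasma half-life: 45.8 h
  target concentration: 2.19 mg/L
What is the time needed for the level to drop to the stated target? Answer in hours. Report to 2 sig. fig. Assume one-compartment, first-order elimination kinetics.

74 h

C₀ = Dose / Vd = 2010 / 298 = 6.745 mg/L
k = ln2 / t½ = 0.693147 / 45.8 = 0.01513 h⁻¹
t = ln(C₀ / C) / k = ln(6.745 / 2.19) / 0.01513
  = ln(3.080) / 0.01513 = 1.125 / 0.01513 = 74.36 h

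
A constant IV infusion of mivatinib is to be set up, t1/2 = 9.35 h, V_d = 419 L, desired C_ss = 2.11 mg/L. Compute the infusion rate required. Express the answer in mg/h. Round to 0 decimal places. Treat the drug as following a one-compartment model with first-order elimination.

66 mg/h

k = ln2 / t½ = 0.693147 / 9.35 = 0.07413 h⁻¹
CL = k × Vd = 0.07413 × 419 = 31.06 L/h
At steady state, infusion rate R₀ = Css × CL = 2.11 × 31.06 = 65.54 mg/h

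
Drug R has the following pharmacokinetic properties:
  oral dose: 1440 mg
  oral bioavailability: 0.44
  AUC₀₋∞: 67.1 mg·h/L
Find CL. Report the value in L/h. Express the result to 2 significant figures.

9.4 L/h

CL = F·Dose / AUC = 0.44 × 1440 / 67.1 = 9.443 L/h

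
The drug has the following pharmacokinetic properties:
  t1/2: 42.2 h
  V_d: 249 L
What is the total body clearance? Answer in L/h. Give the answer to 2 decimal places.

k = ln2 / t½ = 0.693147 / 42.2 = 0.01643 h⁻¹
CL = k × Vd = 0.01643 × 249 = 4.091 L/h

4.09 L/h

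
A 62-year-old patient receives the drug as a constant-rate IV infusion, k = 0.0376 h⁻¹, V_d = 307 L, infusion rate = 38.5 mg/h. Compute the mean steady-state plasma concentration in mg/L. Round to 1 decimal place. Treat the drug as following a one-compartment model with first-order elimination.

CL = k × Vd = 0.03760 × 307 = 11.54 L/h
At steady state Css = R₀ / CL = 38.5 / 11.54 = 3.336 mg/L

3.3 mg/L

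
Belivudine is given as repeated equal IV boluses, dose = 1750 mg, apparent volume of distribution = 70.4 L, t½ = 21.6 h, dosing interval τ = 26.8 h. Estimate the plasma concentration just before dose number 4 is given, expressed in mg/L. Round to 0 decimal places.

C₀ per dose = Dose / Vd = 1750 / 70.4 = 24.86 mg/L
k = ln2 / t½ = 0.693147 / 21.6 = 0.03209 h⁻¹
Fraction remaining after one interval: r = e^(−kτ) = e^(−0.03209 × 26.8) = 0.4232
Before dose 4, 3 doses have been given (aged 1τ, 2τ, 3τ).
C_trough = C₀ × (r + r² + … + r^3) = C₀ × r(1−r^3)/(1−r)
        = 24.86 × 0.4232 × (1 − 0.07579) / (1 − 0.4232) = 16.86 mg/L

17 mg/L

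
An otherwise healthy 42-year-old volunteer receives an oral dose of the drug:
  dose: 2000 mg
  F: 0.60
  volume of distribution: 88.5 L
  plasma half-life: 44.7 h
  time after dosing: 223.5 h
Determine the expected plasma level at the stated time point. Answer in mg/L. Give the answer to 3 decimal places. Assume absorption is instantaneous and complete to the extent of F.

Amount reaching circulation = F × Dose = 0.60 × 2000 = 1200 mg
C₀ = F·Dose / Vd = 1200 / 88.5 = 13.56 mg/L
k = ln2 / t½ = 0.693147 / 44.7 = 0.01551 h⁻¹
t / t½ = 223.5 / 44.7 = 5 half-lives
C = C₀ × (1/2)^5 = 13.56 × 0.03125 = 0.4238 mg/L

0.424 mg/L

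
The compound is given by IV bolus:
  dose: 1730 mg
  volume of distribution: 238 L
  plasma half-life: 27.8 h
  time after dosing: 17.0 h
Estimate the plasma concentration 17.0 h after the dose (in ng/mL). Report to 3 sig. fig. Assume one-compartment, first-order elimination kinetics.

C₀ = Dose / Vd = 1730 / 238 = 7.269 mg/L
k = ln2 / t½ = 0.693147 / 27.8 = 0.02493 h⁻¹
C = C₀ · e^(−k·t) = 7.269 × e^(−0.02493 × 17.0)
  = 7.269 × 0.6545 = 4.758 mg/L
Convert: 4.758 mg/L × 1000 = 4758 ng/mL

4760 ng/mL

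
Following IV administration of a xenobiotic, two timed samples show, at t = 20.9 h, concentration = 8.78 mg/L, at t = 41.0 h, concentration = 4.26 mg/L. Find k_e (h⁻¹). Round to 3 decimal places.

0.036 h⁻¹

k = ln(C₁/C₂) / (t₂ − t₁) = ln(8.78/4.26) / (41.0 − 20.9)
  = 0.7232 / 20.10 = 0.03598 h⁻¹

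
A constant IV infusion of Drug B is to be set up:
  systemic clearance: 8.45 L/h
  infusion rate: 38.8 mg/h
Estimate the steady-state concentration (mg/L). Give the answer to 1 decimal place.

At steady state Css = R₀ / CL = 38.8 / 8.450 = 4.592 mg/L

4.6 mg/L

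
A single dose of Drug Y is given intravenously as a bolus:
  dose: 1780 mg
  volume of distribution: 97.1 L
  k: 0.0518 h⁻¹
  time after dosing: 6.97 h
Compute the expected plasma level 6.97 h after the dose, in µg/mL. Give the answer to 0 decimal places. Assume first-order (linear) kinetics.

13 µg/mL

C₀ = Dose / Vd = 1780 / 97.1 = 18.33 mg/L
C = C₀ · e^(−k·t) = 18.33 × e^(−0.05180 × 6.97)
  = 18.33 × 0.6969 = 12.77 mg/L
(12.77 mg/L = 12.77 µg/mL)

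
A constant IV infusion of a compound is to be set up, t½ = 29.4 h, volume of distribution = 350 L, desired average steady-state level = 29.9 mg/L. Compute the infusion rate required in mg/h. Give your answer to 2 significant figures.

k = ln2 / t½ = 0.693147 / 29.4 = 0.02358 h⁻¹
CL = k × Vd = 0.02358 × 350 = 8.253 L/h
At steady state, infusion rate R₀ = Css × CL = 29.9 × 8.253 = 246.8 mg/h

250 mg/h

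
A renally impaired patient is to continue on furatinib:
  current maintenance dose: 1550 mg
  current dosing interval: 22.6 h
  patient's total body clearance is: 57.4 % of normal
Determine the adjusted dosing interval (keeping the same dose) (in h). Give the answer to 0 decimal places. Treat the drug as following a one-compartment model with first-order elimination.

To keep the same average steady-state level, dosing rate must scale with clearance.
CL ratio = 57.4 / 100 = 0.5740
New interval (same dose) = 22.6 / 0.5740 = 39.37 h

39 h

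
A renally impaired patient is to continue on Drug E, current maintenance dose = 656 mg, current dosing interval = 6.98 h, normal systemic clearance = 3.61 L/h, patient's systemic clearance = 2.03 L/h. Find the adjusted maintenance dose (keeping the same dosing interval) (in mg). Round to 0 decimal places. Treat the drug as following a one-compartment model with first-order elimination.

To keep the same average steady-state level, dosing rate must scale with clearance.
CL ratio = 2.03 / 3.61 = 0.5623
New dose (same interval) = 656 × 0.5623 = 368.9 mg

369 mg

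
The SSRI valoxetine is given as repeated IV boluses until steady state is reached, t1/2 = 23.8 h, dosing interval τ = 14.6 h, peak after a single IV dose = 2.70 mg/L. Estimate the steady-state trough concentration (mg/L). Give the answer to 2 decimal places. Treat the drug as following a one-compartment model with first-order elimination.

5.10 mg/L

k = ln2 / t½ = 0.693147 / 23.8 = 0.02912 h⁻¹
e^(−kτ) = e^(−0.02912 × 14.6) = 0.6537
Accumulation ratio R = 1 / (1 − e^(−kτ)) = 1 / (1 − 0.6537) = 2.888
Steady-state trough = C₀ × R × e^(−kτ) = 2.70 × 2.888 × 0.6537 = 5.097 mg/L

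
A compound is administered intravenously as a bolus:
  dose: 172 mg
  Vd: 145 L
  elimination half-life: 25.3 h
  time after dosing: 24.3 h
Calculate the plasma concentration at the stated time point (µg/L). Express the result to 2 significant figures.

610 µg/L

C₀ = Dose / Vd = 172.0 / 145 = 1.186 mg/L
k = ln2 / t½ = 0.693147 / 25.3 = 0.02740 h⁻¹
C = C₀ · e^(−k·t) = 1.186 × e^(−0.02740 × 24.3)
  = 1.186 × 0.5139 = 0.6095 mg/L
Convert: 0.6095 mg/L × 1000 = 609.5 µg/L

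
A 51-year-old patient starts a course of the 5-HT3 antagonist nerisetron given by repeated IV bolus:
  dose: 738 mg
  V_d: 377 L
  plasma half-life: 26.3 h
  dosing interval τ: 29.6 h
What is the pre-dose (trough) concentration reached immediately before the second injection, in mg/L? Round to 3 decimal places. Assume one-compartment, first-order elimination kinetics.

C₀ per dose = Dose / Vd = 738 / 377 = 1.958 mg/L
k = ln2 / t½ = 0.693147 / 26.3 = 0.02636 h⁻¹
Fraction remaining after one interval: r = e^(−kτ) = e^(−0.02636 × 29.6) = 0.4583
Before dose 2, 1 dose has been given (aged 1τ).
C_trough = C₀ × r = 1.958 × 0.4583 = 0.8974 mg/L

0.897 mg/L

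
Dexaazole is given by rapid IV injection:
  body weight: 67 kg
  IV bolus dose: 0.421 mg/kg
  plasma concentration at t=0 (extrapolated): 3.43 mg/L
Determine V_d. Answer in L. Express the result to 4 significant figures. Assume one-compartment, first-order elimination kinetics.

Dose = 0.421 × 67 = 28.21 mg
Vd = Dose / C₀ = 28.21 / 3.43 = 8.224 L

8.224 L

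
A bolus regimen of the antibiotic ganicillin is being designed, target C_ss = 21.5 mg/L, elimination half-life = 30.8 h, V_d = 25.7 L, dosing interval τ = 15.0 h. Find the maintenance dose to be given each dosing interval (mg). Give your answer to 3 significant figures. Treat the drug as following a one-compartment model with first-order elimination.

187 mg

k = ln2 / t½ = 0.693147 / 30.8 = 0.02250 h⁻¹
CL = k × Vd = 0.02250 × 25.7 = 0.5783 L/h
At steady state, Dose/τ = Css × CL.
Dose = Css × CL × τ = 21.5 × 0.5783 × 15.0 = 186.5 mg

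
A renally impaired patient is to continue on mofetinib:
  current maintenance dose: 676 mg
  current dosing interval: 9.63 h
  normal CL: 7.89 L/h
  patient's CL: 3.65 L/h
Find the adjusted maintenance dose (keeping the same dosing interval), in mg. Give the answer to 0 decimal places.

To keep the same average steady-state level, dosing rate must scale with clearance.
CL ratio = 3.65 / 7.89 = 0.4626
New dose (same interval) = 676 × 0.4626 = 312.7 mg

313 mg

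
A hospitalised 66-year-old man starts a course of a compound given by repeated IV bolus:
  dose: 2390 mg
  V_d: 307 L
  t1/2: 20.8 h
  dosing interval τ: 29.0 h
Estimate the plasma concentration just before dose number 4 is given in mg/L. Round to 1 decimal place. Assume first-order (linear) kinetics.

C₀ per dose = Dose / Vd = 2390 / 307 = 7.785 mg/L
k = ln2 / t½ = 0.693147 / 20.8 = 0.03332 h⁻¹
Fraction remaining after one interval: r = e^(−kτ) = e^(−0.03332 × 29.0) = 0.3805
Before dose 4, 3 doses have been given (aged 1τ, 2τ, 3τ).
C_trough = C₀ × (r + r² + … + r^3) = C₀ × r(1−r^3)/(1−r)
        = 7.785 × 0.3805 × (1 − 0.05509) / (1 − 0.3805) = 4.518 mg/L

4.5 mg/L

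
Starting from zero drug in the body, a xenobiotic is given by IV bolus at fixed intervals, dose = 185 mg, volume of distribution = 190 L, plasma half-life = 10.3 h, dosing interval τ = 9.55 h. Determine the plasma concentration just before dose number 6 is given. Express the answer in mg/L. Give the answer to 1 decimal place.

1.0 mg/L

C₀ per dose = Dose / Vd = 185 / 190 = 0.9737 mg/L
k = ln2 / t½ = 0.693147 / 10.3 = 0.06730 h⁻¹
Fraction remaining after one interval: r = e^(−kτ) = e^(−0.06730 × 9.55) = 0.5259
Before dose 6, 5 doses have been given (aged 1τ, 2τ, 3τ, 4τ, 5τ).
C_trough = C₀ × (r + r² + … + r^5) = C₀ × r(1−r^5)/(1−r)
        = 0.9737 × 0.5259 × (1 − 0.04023) / (1 − 0.5259) = 1.037 mg/L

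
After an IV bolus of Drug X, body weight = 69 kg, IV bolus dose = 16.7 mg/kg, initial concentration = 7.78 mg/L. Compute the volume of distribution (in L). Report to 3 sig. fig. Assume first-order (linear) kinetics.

Dose = 16.7 × 69 = 1152 mg
Vd = Dose / C₀ = 1152 / 7.78 = 148.1 L

148 L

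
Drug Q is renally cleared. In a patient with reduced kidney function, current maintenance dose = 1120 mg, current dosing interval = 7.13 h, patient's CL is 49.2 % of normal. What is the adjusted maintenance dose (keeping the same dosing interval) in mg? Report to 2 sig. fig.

To keep the same average steady-state level, dosing rate must scale with clearance.
CL ratio = 49.2 / 100 = 0.4920
New dose (same interval) = 1120 × 0.4920 = 551.0 mg

550 mg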